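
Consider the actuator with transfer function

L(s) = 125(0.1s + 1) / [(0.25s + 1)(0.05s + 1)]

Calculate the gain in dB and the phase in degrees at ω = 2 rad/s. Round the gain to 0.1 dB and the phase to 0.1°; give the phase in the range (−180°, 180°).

At ω = 2 rad/s:
zero (1 + j2·0.1) = 1 + j0.2 → |·| ≈ 1.0198, ∠ ≈ 11.31°
pole (1 + j2·0.25) = 1 + j0.5 → |·| ≈ 1.118, ∠ ≈ 26.57°
pole (1 + j2·0.05) = 1 + j0.1 → |·| ≈ 1.005, ∠ ≈ 5.71°
|L| = 125 · 1.0198 / (1.118 · 1.005) ≈ 113.45
Gain = 20 log₁₀(113.45) ≈ 41.10 dB
∠L = (11.31°) − (26.57° + 5.71°) = -20.97°

41.1 dB, -21.0°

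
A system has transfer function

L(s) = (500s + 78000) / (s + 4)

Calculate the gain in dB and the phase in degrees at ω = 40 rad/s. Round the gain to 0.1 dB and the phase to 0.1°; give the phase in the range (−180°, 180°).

66.0 dB, -69.9°

Substitute s = j40:
Numerator: 500(j40) + 78000 = 78000 + j20000
Denominator: (j40) + 4 = 4 + j40
|N| = √(78000² + 20000²) ≈ 80523, ∠N ≈ 14.38°
|D| = √(4² + 40²) ≈ 40.2, ∠D ≈ 84.29°
|L| = 80523 / 40.2 ≈ 2003.1
Gain = 20 log₁₀(2003.1) ≈ 66.03 dB
∠L = 14.38° − 84.29° = -69.91°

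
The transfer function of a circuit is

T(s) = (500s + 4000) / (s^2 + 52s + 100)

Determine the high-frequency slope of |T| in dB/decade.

-20 dB/decade

Each pole contributes −20 dB/decade at high frequency; each zero contributes +20 dB/decade.
Net: 1 zero(s) − 2 pole(s) → -20 dB/decade.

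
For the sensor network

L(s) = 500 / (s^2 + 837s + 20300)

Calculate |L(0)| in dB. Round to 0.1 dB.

L(0) = 500 / 20300 ≈ 0.024631
20 log₁₀(0.024631) ≈ -32.17 dB

-32.2 dB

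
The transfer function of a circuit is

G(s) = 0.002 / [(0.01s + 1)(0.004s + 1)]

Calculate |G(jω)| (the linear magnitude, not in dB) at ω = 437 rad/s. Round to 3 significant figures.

At ω = 437 rad/s:
pole (1 + j437·0.01) = 1 + j4.37 → |·| ≈ 4.483, ∠ ≈ 77.11°
pole (1 + j437·0.004) = 1 + j1.748 → |·| ≈ 2.0138, ∠ ≈ 60.23°
|G| = 0.002 · 1 / (4.483 · 2.0138) ≈ 0.00022154

0.000222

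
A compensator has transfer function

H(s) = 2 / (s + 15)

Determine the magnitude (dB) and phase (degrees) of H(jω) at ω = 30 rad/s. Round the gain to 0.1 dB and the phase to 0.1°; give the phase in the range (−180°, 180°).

-24.5 dB, -63.4°

At s = jω = j30:
pole (s+15): 15 + j30 → |·| = √(15²+30²) = √1125 ≈ 33.541, ∠ = arctan(30/15) ≈ 63.43°
|H| = 2 / 33.541 ≈ 0.059629
Gain = 20 log₁₀(0.059629) ≈ -24.49 dB
∠H = 0.00° − 63.43° = -63.43°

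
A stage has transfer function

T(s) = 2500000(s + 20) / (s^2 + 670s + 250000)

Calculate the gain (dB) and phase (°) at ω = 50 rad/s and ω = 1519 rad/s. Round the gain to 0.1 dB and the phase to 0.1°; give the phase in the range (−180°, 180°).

ω = 50: 54.6 dB, 60.5°; ω = 1519: 64.4 dB, -64.4°

At s = jω = j50:
zero (s+20): 20 + j50 → |·| = √(20²+50²) = √2900 ≈ 53.852, ∠ = arctan(50/20) ≈ 68.20°
quadratic: (j50)² + 670·j50 + 250000 = 247500 + j33500 → |·| ≈ 2.4976e+05, ∠ ≈ 7.71°
|T| = 2500000 · 53.852 / 2.4976e+05 ≈ 539.04
Gain = 20 log₁₀(539.04) ≈ 54.63 dB
∠T = 68.20° − 7.71° = 60.49°

At s = jω = j1519:
zero (s+20): 20 + j1519 → |·| = √(20²+1519²) = √2307761 ≈ 1519.1, ∠ = arctan(1519/20) ≈ 89.25°
quadratic: (j1519)² + 670·j1519 + 250000 = -2057361 + j1017730 → |·| ≈ 2.2953e+06, ∠ ≈ 153.68°
|T| = 2500000 · 1519.1 / 2.2953e+06 ≈ 1654.6
Gain = 20 log₁₀(1654.6) ≈ 64.37 dB
∠T = 89.25° − 153.68° = -64.43°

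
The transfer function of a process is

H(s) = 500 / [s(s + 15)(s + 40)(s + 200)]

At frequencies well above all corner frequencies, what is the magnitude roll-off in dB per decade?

Each pole contributes −20 dB/decade at high frequency; each zero contributes +20 dB/decade.
Net: 0 zero(s) − 4 pole(s) → -80 dB/decade.

-80 dB/decade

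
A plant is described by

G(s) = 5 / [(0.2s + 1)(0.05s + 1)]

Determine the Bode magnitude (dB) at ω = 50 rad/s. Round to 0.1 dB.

At ω = 50 rad/s:
pole (1 + j50·0.2) = 1 + j10 → |·| ≈ 10.05, ∠ ≈ 84.29°
pole (1 + j50·0.05) = 1 + j2.5 → |·| ≈ 2.6926, ∠ ≈ 68.20°
|G| = 5 · 1 / (10.05 · 2.6926) ≈ 0.18477
Gain = 20 log₁₀(0.18477) ≈ -14.67 dB

-14.7 dB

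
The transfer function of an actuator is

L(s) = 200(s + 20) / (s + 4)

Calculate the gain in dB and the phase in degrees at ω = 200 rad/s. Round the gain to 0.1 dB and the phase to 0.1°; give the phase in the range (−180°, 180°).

46.1 dB, -4.6°

At s = jω = j200:
zero (s+20): 20 + j200 → |·| = √(20²+200²) = √40400 ≈ 201, ∠ = arctan(200/20) ≈ 84.29°
pole (s+4): 4 + j200 → |·| = √(4²+200²) = √40016 ≈ 200.04, ∠ = arctan(200/4) ≈ 88.85°
|L| = 200 · 201 / 200.04 ≈ 200.96
Gain = 20 log₁₀(200.96) ≈ 46.06 dB
∠L = 84.29° − 88.85° = -4.56°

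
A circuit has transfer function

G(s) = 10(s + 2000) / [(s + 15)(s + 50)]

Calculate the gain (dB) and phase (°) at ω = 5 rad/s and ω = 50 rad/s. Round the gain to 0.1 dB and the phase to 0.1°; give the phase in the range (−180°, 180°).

At s = jω = j5:
zero (s+2000): 2000 + j5 → |·| = √(2000²+5²) = √4000025 ≈ 2000, ∠ = arctan(5/2000) ≈ 0.14°
pole (s+15): 15 + j5 → |·| = √(15²+5²) = √250 ≈ 15.811, ∠ = arctan(5/15) ≈ 18.43°
pole (s+50): 50 + j5 → |·| = √(50²+5²) = √2525 ≈ 50.249, ∠ = arctan(5/50) ≈ 5.71°
|G| = 10 · 2000 / 794.49 ≈ 25.173
Gain = 20 log₁₀(25.173) ≈ 28.02 dB
∠G = 0.14° − 24.14° = -24.00°

At s = jω = j50:
zero (s+2000): 2000 + j50 → |·| = √(2000²+50²) = √4002500 ≈ 2000.6, ∠ = arctan(50/2000) ≈ 1.43°
pole (s+15): 15 + j50 → |·| = √(15²+50²) = √2725 ≈ 52.202, ∠ = arctan(50/15) ≈ 73.30°
pole (s+50): 50 + j50 → |·| = √(50²+50²) = √5000 ≈ 70.711, ∠ = arctan(50/50) ≈ 45.00°
|G| = 10 · 2000.6 / 3691.3 ≈ 5.4198
Gain = 20 log₁₀(5.4198) ≈ 14.68 dB
∠G = 1.43° − 118.30° = -116.87°

ω = 5: 28.0 dB, -24.0°; ω = 50: 14.7 dB, -116.9°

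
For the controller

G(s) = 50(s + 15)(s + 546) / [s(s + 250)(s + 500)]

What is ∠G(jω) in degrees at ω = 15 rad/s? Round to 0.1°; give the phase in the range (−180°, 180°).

At s = jω = j15:
zero (s+15): 15 + j15 → |·| = √(15²+15²) = √450 ≈ 21.213, ∠ = arctan(15/15) ≈ 45.00°
zero (s+546): 546 + j15 → |·| = √(546²+15²) = √298341 ≈ 546.21, ∠ = arctan(15/546) ≈ 1.57°
pole (s+250): 250 + j15 → |·| = √(250²+15²) = √62725 ≈ 250.45, ∠ = arctan(15/250) ≈ 3.43°
pole (s+500): 500 + j15 → |·| = √(500²+15²) = √250225 ≈ 500.22, ∠ = arctan(15/500) ≈ 1.72°
pole at origin: |s| = 15, ∠ = 90.00° (in denominator)
∠G = 46.57° − 95.15° = -48.58°

-48.6°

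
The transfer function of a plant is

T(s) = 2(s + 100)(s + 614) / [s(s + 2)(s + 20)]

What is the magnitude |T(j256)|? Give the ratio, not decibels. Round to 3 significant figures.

At s = jω = j256:
zero (s+100): 100 + j256 → |·| = √(100²+256²) = √75536 ≈ 274.84, ∠ = arctan(256/100) ≈ 68.66°
zero (s+614): 614 + j256 → |·| = √(614²+256²) = √442532 ≈ 665.23, ∠ = arctan(256/614) ≈ 22.63°
pole (s+2): 2 + j256 → |·| = √(2²+256²) = √65540 ≈ 256.01, ∠ = arctan(256/2) ≈ 89.55°
pole (s+20): 20 + j256 → |·| = √(20²+256²) = √65936 ≈ 256.78, ∠ = arctan(256/20) ≈ 85.53°
pole at origin: |s| = 256, ∠ = 90.00° (in denominator)
|T| = 2 · 1.8283e+05 / 1.6829e+07 ≈ 0.021728

0.0217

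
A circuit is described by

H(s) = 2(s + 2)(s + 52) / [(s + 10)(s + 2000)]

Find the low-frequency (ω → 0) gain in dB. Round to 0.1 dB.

H(0) = 2·2·52 / (10·2000) = 0.0104
20 log₁₀(0.0104) ≈ -39.66 dB

-39.7 dB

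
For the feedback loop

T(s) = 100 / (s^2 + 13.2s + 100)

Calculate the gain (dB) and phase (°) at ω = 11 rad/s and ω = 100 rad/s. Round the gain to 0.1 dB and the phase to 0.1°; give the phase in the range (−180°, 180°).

At s = jω = j11:
quadratic: (j11)² + 13.2·j11 + 100 = -21 + j145.2 → |·| ≈ 146.71, ∠ ≈ 98.23°
|T| = 100 / 146.71 ≈ 0.68162
Gain = 20 log₁₀(0.68162) ≈ -3.33 dB
∠T = 0.00° − 98.23° = -98.23°

At s = jω = j100:
quadratic: (j100)² + 13.2·j100 + 100 = -9900 + j1320 → |·| ≈ 9987.6, ∠ ≈ 172.41°
|T| = 100 / 9987.6 ≈ 0.010012
Gain = 20 log₁₀(0.010012) ≈ -39.99 dB
∠T = 0.00° − 172.41° = -172.41°

ω = 11: -3.3 dB, -98.2°; ω = 100: -40.0 dB, -172.4°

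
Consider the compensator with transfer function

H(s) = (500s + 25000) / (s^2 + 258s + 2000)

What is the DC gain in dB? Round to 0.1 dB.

H(0) = 25000 / 2000 = 12.5
20 log₁₀(12.5) ≈ 21.94 dB

21.9 dB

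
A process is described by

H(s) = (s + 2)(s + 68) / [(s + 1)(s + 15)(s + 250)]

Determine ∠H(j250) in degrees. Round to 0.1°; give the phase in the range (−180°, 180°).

-57.0°

At s = jω = j250:
zero (s+2): 2 + j250 → |·| = √(2²+250²) = √62504 ≈ 250.01, ∠ = arctan(250/2) ≈ 89.54°
zero (s+68): 68 + j250 → |·| = √(68²+250²) = √67124 ≈ 259.08, ∠ = arctan(250/68) ≈ 74.78°
pole (s+1): 1 + j250 → |·| = √(1²+250²) = √62501 ≈ 250, ∠ = arctan(250/1) ≈ 89.77°
pole (s+15): 15 + j250 → |·| = √(15²+250²) = √62725 ≈ 250.45, ∠ = arctan(250/15) ≈ 86.57°
pole (s+250): 250 + j250 → |·| = √(250²+250²) = √125000 ≈ 353.55, ∠ = arctan(250/250) ≈ 45.00°
∠H = 164.32° − 221.34° = -57.02°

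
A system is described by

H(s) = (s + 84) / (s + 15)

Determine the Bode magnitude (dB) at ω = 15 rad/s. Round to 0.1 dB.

At s = jω = j15:
zero (s+84): 84 + j15 → |·| = √(84²+15²) = √7281 ≈ 85.329, ∠ = arctan(15/84) ≈ 10.12°
pole (s+15): 15 + j15 → |·| = √(15²+15²) = √450 ≈ 21.213, ∠ = arctan(15/15) ≈ 45.00°
|H| = 1 · 85.329 / 21.213 ≈ 4.0225
Gain = 20 log₁₀(4.0225) ≈ 12.09 dB

12.1 dB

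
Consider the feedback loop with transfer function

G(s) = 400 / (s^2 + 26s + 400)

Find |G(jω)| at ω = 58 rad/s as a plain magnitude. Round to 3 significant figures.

0.120

At s = jω = j58:
quadratic: (j58)² + 26·j58 + 400 = -2964 + j1508 → |·| ≈ 3325.6, ∠ ≈ 153.03°
|G| = 400 / 3325.6 ≈ 0.12028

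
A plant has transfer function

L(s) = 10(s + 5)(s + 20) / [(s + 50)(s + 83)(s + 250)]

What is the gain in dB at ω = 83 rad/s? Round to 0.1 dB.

At s = jω = j83:
zero (s+5): 5 + j83 → |·| = √(5²+83²) = √6914 ≈ 83.15, ∠ = arctan(83/5) ≈ 86.55°
zero (s+20): 20 + j83 → |·| = √(20²+83²) = √7289 ≈ 85.376, ∠ = arctan(83/20) ≈ 76.45°
pole (s+50): 50 + j83 → |·| = √(50²+83²) = √9389 ≈ 96.897, ∠ = arctan(83/50) ≈ 58.93°
pole (s+83): 83 + j83 → |·| = √(83²+83²) = √13778 ≈ 117.38, ∠ = arctan(83/83) ≈ 45.00°
pole (s+250): 250 + j83 → |·| = √(250²+83²) = √69389 ≈ 263.42, ∠ = arctan(83/250) ≈ 18.37°
|L| = 10 · 7099 / 2.9961e+06 ≈ 0.023694
Gain = 20 log₁₀(0.023694) ≈ -32.51 dB

-32.5 dB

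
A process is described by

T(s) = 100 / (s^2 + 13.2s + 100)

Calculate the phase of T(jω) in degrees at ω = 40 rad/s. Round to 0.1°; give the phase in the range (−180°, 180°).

-160.6°

At s = jω = j40:
quadratic: (j40)² + 13.2·j40 + 100 = -1500 + j528 → |·| ≈ 1590.2, ∠ ≈ 160.61°
∠T = 0.00° − 160.61° = -160.61°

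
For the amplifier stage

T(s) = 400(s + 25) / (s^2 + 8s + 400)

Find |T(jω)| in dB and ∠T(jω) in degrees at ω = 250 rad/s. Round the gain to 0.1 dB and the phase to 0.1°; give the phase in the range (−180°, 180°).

At s = jω = j250:
zero (s+25): 25 + j250 → |·| = √(25²+250²) = √63125 ≈ 251.25, ∠ = arctan(250/25) ≈ 84.29°
quadratic: (j250)² + 8·j250 + 400 = -62100 + j2000 → |·| ≈ 62132, ∠ ≈ 178.16°
|T| = 400 · 251.25 / 62132 ≈ 1.6175
Gain = 20 log₁₀(1.6175) ≈ 4.18 dB
∠T = 84.29° − 178.16° = -93.87°

4.2 dB, -93.9°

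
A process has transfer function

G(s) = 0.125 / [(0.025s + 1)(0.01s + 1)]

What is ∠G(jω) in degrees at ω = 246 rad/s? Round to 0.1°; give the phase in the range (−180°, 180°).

At ω = 246 rad/s:
pole (1 + j246·0.025) = 1 + j6.15 → |·| ≈ 6.2308, ∠ ≈ 80.76°
pole (1 + j246·0.01) = 1 + j2.46 → |·| ≈ 2.6555, ∠ ≈ 67.88°
∠G = (0°) − (80.76° + 67.88°) = -148.64°

-148.6°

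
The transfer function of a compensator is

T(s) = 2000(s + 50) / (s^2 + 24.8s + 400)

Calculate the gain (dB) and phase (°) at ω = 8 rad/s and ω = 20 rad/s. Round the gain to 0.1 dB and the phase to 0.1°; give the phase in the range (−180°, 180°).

ω = 8: 48.3 dB, -21.5°; ω = 20: 46.7 dB, -68.2°

At s = jω = j8:
zero (s+50): 50 + j8 → |·| = √(50²+8²) = √2564 ≈ 50.636, ∠ = arctan(8/50) ≈ 9.09°
quadratic: (j8)² + 24.8·j8 + 400 = 336 + j198.4 → |·| ≈ 390.2, ∠ ≈ 30.56°
|T| = 2000 · 50.636 / 390.2 ≈ 259.54
Gain = 20 log₁₀(259.54) ≈ 48.28 dB
∠T = 9.09° − 30.56° = -21.47°

At s = jω = j20:
zero (s+50): 50 + j20 → |·| = √(50²+20²) = √2900 ≈ 53.852, ∠ = arctan(20/50) ≈ 21.80°
quadratic: (j20)² + 24.8·j20 + 400 = 0 + j496 → |·| ≈ 496, ∠ ≈ 90.00°
|T| = 2000 · 53.852 / 496 ≈ 217.15
Gain = 20 log₁₀(217.15) ≈ 46.74 dB
∠T = 21.80° − 90.00° = -68.20°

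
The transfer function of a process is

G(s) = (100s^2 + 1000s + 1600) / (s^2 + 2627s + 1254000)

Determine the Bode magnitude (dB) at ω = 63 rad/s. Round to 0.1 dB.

-10.0 dB

Substitute s = j63:
Numerator: 100(j63)^2 + 1000(j63) + 1600 = -395300 + j63000
Denominator: (j63)^2 + 2627(j63) + 1254000 = 1250031 + j165501
|N| = √(395300² + 63000²) ≈ 4.0029e+05, ∠N ≈ 170.94°
|D| = √(1250031² + 165501²) ≈ 1.2609e+06, ∠D ≈ 7.54°
|G| = 4.0029e+05 / 1.2609e+06 ≈ 0.31746
Gain = 20 log₁₀(0.31746) ≈ -9.97 dB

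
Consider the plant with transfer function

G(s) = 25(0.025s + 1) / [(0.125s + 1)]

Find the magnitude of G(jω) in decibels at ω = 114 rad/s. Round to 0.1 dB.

At ω = 114 rad/s:
zero (1 + j114·0.025) = 1 + j2.85 → |·| ≈ 3.0203, ∠ ≈ 70.67°
pole (1 + j114·0.125) = 1 + j14.25 → |·| ≈ 14.285, ∠ ≈ 85.99°
|G| = 25 · 3.0203 / (14.285) ≈ 5.2858
Gain = 20 log₁₀(5.2858) ≈ 14.46 dB

14.5 dB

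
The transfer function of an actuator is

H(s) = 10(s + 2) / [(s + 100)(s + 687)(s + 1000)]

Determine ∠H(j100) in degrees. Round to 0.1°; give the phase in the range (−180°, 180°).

29.9°

At s = jω = j100:
zero (s+2): 2 + j100 → |·| = √(2²+100²) = √10004 ≈ 100.02, ∠ = arctan(100/2) ≈ 88.85°
pole (s+100): 100 + j100 → |·| = √(100²+100²) = √20000 ≈ 141.42, ∠ = arctan(100/100) ≈ 45.00°
pole (s+687): 687 + j100 → |·| = √(687²+100²) = √481969 ≈ 694.24, ∠ = arctan(100/687) ≈ 8.28°
pole (s+1000): 1000 + j100 → |·| = √(1000²+100²) = √1010000 ≈ 1005, ∠ = arctan(100/1000) ≈ 5.71°
∠H = 88.85° − 58.99° = 29.86°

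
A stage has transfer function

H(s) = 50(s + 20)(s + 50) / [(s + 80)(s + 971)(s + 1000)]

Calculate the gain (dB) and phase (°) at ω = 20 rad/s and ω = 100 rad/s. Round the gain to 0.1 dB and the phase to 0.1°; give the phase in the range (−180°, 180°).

At s = jω = j20:
zero (s+20): 20 + j20 → |·| = √(20²+20²) = √800 ≈ 28.284, ∠ = arctan(20/20) ≈ 45.00°
zero (s+50): 50 + j20 → |·| = √(50²+20²) = √2900 ≈ 53.852, ∠ = arctan(20/50) ≈ 21.80°
pole (s+80): 80 + j20 → |·| = √(80²+20²) = √6800 ≈ 82.462, ∠ = arctan(20/80) ≈ 14.04°
pole (s+971): 971 + j20 → |·| = √(971²+20²) = √943241 ≈ 971.21, ∠ = arctan(20/971) ≈ 1.18°
pole (s+1000): 1000 + j20 → |·| = √(1000²+20²) = √1000400 ≈ 1000.2, ∠ = arctan(20/1000) ≈ 1.15°
|H| = 50 · 1523.1 / 8.0104e+07 ≈ 0.0009507
Gain = 20 log₁₀(0.0009507) ≈ -60.44 dB
∠H = 66.80° − 16.37° = 50.43°

At s = jω = j100:
zero (s+20): 20 + j100 → |·| = √(20²+100²) = √10400 ≈ 101.98, ∠ = arctan(100/20) ≈ 78.69°
zero (s+50): 50 + j100 → |·| = √(50²+100²) = √12500 ≈ 111.8, ∠ = arctan(100/50) ≈ 63.43°
pole (s+80): 80 + j100 → |·| = √(80²+100²) = √16400 ≈ 128.06, ∠ = arctan(100/80) ≈ 51.34°
pole (s+971): 971 + j100 → |·| = √(971²+100²) = √952841 ≈ 976.14, ∠ = arctan(100/971) ≈ 5.88°
pole (s+1000): 1000 + j100 → |·| = √(1000²+100²) = √1010000 ≈ 1005, ∠ = arctan(100/1000) ≈ 5.71°
|H| = 50 · 11401 / 1.2563e+08 ≈ 0.0045375
Gain = 20 log₁₀(0.0045375) ≈ -46.86 dB
∠H = 142.12° − 62.93° = 79.19°

ω = 20: -60.4 dB, 50.4°; ω = 100: -46.9 dB, 79.2°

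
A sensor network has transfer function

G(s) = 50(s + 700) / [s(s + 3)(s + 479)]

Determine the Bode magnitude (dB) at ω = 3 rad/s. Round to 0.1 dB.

At s = jω = j3:
zero (s+700): 700 + j3 → |·| = √(700²+3²) = √490009 ≈ 700.01, ∠ = arctan(3/700) ≈ 0.25°
pole (s+3): 3 + j3 → |·| = √(3²+3²) = √18 ≈ 4.2426, ∠ = arctan(3/3) ≈ 45.00°
pole (s+479): 479 + j3 → |·| = √(479²+3²) = √229450 ≈ 479.01, ∠ = arctan(3/479) ≈ 0.36°
pole at origin: |s| = 3, ∠ = 90.00° (in denominator)
|G| = 50 · 700.01 / 6096.7 ≈ 5.7409
Gain = 20 log₁₀(5.7409) ≈ 15.18 dB

15.2 dB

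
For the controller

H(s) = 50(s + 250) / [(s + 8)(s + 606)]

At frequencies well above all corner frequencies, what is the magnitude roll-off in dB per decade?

-20 dB/decade

Each pole contributes −20 dB/decade at high frequency; each zero contributes +20 dB/decade.
Net: 1 zero(s) − 2 pole(s) → -20 dB/decade.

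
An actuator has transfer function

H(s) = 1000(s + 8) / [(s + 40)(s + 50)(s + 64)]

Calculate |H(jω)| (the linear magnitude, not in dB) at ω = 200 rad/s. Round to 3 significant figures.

At s = jω = j200:
zero (s+8): 8 + j200 → |·| = √(8²+200²) = √40064 ≈ 200.16, ∠ = arctan(200/8) ≈ 87.71°
pole (s+40): 40 + j200 → |·| = √(40²+200²) = √41600 ≈ 203.96, ∠ = arctan(200/40) ≈ 78.69°
pole (s+50): 50 + j200 → |·| = √(50²+200²) = √42500 ≈ 206.16, ∠ = arctan(200/50) ≈ 75.96°
pole (s+64): 64 + j200 → |·| = √(64²+200²) = √44096 ≈ 209.99, ∠ = arctan(200/64) ≈ 72.26°
|H| = 1000 · 200.16 / 8.8297e+06 ≈ 0.022669

0.0227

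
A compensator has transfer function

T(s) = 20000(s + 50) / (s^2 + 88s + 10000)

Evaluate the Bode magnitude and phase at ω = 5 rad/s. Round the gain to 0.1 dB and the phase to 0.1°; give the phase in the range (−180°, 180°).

40.1 dB, 3.2°

At s = jω = j5:
zero (s+50): 50 + j5 → |·| = √(50²+5²) = √2525 ≈ 50.249, ∠ = arctan(5/50) ≈ 5.71°
quadratic: (j5)² + 88·j5 + 10000 = 9975 + j440 → |·| ≈ 9984.7, ∠ ≈ 2.53°
|T| = 20000 · 50.249 / 9984.7 ≈ 100.65
Gain = 20 log₁₀(100.65) ≈ 40.06 dB
∠T = 5.71° − 2.53° = 3.18°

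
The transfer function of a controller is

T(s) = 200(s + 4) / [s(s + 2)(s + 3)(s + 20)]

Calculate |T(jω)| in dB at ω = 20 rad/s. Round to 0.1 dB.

-35.0 dB

At s = jω = j20:
zero (s+4): 4 + j20 → |·| = √(4²+20²) = √416 ≈ 20.396, ∠ = arctan(20/4) ≈ 78.69°
pole (s+2): 2 + j20 → |·| = √(2²+20²) = √404 ≈ 20.1, ∠ = arctan(20/2) ≈ 84.29°
pole (s+3): 3 + j20 → |·| = √(3²+20²) = √409 ≈ 20.224, ∠ = arctan(20/3) ≈ 81.47°
pole (s+20): 20 + j20 → |·| = √(20²+20²) = √800 ≈ 28.284, ∠ = arctan(20/20) ≈ 45.00°
pole at origin: |s| = 20, ∠ = 90.00° (in denominator)
|T| = 200 · 20.396 / 2.2995e+05 ≈ 0.01774
Gain = 20 log₁₀(0.01774) ≈ -35.02 dB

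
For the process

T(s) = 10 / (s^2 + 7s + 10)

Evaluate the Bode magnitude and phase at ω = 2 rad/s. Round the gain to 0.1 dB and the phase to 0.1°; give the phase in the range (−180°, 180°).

-3.7 dB, -66.8°

Substitute s = j2:
Numerator: 10 = 10 + j0
Denominator: (j2)^2 + 7(j2) + 10 = 6 + j14
|N| = √(10² + 0²) ≈ 10, ∠N ≈ 0.00°
|D| = √(6² + 14²) ≈ 15.232, ∠D ≈ 66.80°
|T| = 10 / 15.232 ≈ 0.65651
Gain = 20 log₁₀(0.65651) ≈ -3.66 dB
∠T = 0.00° − 66.80° = -66.80°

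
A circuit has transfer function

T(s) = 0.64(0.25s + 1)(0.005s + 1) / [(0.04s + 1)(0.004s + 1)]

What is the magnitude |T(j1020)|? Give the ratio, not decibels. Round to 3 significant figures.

4.95

At ω = 1020 rad/s:
zero (1 + j1020·0.25) = 1 + j255 → |·| ≈ 255, ∠ ≈ 89.78°
zero (1 + j1020·0.005) = 1 + j5.1 → |·| ≈ 5.1971, ∠ ≈ 78.91°
pole (1 + j1020·0.04) = 1 + j40.8 → |·| ≈ 40.812, ∠ ≈ 88.60°
pole (1 + j1020·0.004) = 1 + j4.08 → |·| ≈ 4.2008, ∠ ≈ 76.23°
|T| = 0.64 · 255 · 5.1971 / (40.812 · 4.2008) ≈ 4.9472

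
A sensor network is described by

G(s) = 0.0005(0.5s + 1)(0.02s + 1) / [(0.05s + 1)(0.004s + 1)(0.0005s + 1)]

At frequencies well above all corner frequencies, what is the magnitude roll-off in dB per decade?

-20 dB/decade

Each pole contributes −20 dB/decade at high frequency; each zero contributes +20 dB/decade.
Net: 2 zero(s) − 3 pole(s) → -20 dB/decade.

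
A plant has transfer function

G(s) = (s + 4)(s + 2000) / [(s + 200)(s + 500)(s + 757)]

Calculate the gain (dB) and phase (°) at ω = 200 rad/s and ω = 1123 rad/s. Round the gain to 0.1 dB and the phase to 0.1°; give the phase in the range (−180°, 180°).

At s = jω = j200:
zero (s+4): 4 + j200 → |·| = √(4²+200²) = √40016 ≈ 200.04, ∠ = arctan(200/4) ≈ 88.85°
zero (s+2000): 2000 + j200 → |·| = √(2000²+200²) = √4040000 ≈ 2010, ∠ = arctan(200/2000) ≈ 5.71°
pole (s+200): 200 + j200 → |·| = √(200²+200²) = √80000 ≈ 282.84, ∠ = arctan(200/200) ≈ 45.00°
pole (s+500): 500 + j200 → |·| = √(500²+200²) = √290000 ≈ 538.52, ∠ = arctan(200/500) ≈ 21.80°
pole (s+757): 757 + j200 → |·| = √(757²+200²) = √613049 ≈ 782.97, ∠ = arctan(200/757) ≈ 14.80°
|G| = 1 · 4.0208e+05 / 1.1926e+08 ≈ 0.0033715
Gain = 20 log₁₀(0.0033715) ≈ -49.44 dB
∠G = 94.56° − 81.60° = 12.96°

At s = jω = j1123:
zero (s+4): 4 + j1123 → |·| = √(4²+1123²) = √1261145 ≈ 1123, ∠ = arctan(1123/4) ≈ 89.80°
zero (s+2000): 2000 + j1123 → |·| = √(2000²+1123²) = √5261129 ≈ 2293.7, ∠ = arctan(1123/2000) ≈ 29.31°
pole (s+200): 200 + j1123 → |·| = √(200²+1123²) = √1301129 ≈ 1140.7, ∠ = arctan(1123/200) ≈ 79.90°
pole (s+500): 500 + j1123 → |·| = √(500²+1123²) = √1511129 ≈ 1229.3, ∠ = arctan(1123/500) ≈ 66.00°
pole (s+757): 757 + j1123 → |·| = √(757²+1123²) = √1834178 ≈ 1354.3, ∠ = arctan(1123/757) ≈ 56.02°
|G| = 1 · 2.5758e+06 / 1.8991e+09 ≈ 0.0013563
Gain = 20 log₁₀(0.0013563) ≈ -57.35 dB
∠G = 119.11° − 201.92° = -82.81°

ω = 200: -49.4 dB, 13.0°; ω = 1123: -57.4 dB, -82.8°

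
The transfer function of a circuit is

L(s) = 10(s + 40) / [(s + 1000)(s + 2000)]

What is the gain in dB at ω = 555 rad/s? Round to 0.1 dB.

At s = jω = j555:
zero (s+40): 40 + j555 → |·| = √(40²+555²) = √309625 ≈ 556.44, ∠ = arctan(555/40) ≈ 85.88°
pole (s+1000): 1000 + j555 → |·| = √(1000²+555²) = √1308025 ≈ 1143.7, ∠ = arctan(555/1000) ≈ 29.03°
pole (s+2000): 2000 + j555 → |·| = √(2000²+555²) = √4308025 ≈ 2075.6, ∠ = arctan(555/2000) ≈ 15.51°
|L| = 10 · 556.44 / 2.3739e+06 ≈ 0.002344
Gain = 20 log₁₀(0.002344) ≈ -52.60 dB

-52.6 dB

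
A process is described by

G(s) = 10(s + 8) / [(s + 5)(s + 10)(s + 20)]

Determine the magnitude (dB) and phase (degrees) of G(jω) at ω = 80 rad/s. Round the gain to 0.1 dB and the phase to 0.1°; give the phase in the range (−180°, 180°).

-56.4 dB, -161.0°

At s = jω = j80:
zero (s+8): 8 + j80 → |·| = √(8²+80²) = √6464 ≈ 80.399, ∠ = arctan(80/8) ≈ 84.29°
pole (s+5): 5 + j80 → |·| = √(5²+80²) = √6425 ≈ 80.156, ∠ = arctan(80/5) ≈ 86.42°
pole (s+10): 10 + j80 → |·| = √(10²+80²) = √6500 ≈ 80.623, ∠ = arctan(80/10) ≈ 82.87°
pole (s+20): 20 + j80 → |·| = √(20²+80²) = √6800 ≈ 82.462, ∠ = arctan(80/20) ≈ 75.96°
|G| = 10 · 80.399 / 5.329e+05 ≈ 0.0015087
Gain = 20 log₁₀(0.0015087) ≈ -56.43 dB
∠G = 84.29° − 245.25° = -160.96°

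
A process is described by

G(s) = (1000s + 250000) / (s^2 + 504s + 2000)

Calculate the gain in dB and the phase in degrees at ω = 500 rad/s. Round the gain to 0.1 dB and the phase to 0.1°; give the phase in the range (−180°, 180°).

4.0 dB, -71.1°

Substitute s = j500:
Numerator: 1000(j500) + 250000 = 250000 + j500000
Denominator: (j500)^2 + 504(j500) + 2000 = -248000 + j252000
|N| = √(250000² + 500000²) ≈ 5.5902e+05, ∠N ≈ 63.43°
|D| = √(248000² + 252000²) ≈ 3.5356e+05, ∠D ≈ 134.54°
|G| = 5.5902e+05 / 3.5356e+05 ≈ 1.5811
Gain = 20 log₁₀(1.5811) ≈ 3.98 dB
∠G = 63.43° − 134.54° = -71.11°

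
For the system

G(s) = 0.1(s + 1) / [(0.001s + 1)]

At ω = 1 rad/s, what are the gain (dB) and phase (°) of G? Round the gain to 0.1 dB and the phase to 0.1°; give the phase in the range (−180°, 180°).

At ω = 1 rad/s:
zero (1 + j1·1) = 1 + j1 → |·| ≈ 1.4142, ∠ ≈ 45.00°
pole (1 + j1·0.001) = 1 + j0.001 → |·| ≈ 1, ∠ ≈ 0.06°
|G| = 0.1 · 1.4142 / (1) ≈ 0.14142
Gain = 20 log₁₀(0.14142) ≈ -16.99 dB
∠G = (45.00°) − (0.06°) = 44.94°

-17.0 dB, 44.9°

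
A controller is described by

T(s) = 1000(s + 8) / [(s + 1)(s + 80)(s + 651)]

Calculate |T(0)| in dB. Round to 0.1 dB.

T(0) = 1000·8 / (1·80·651) ≈ 0.15361
20 log₁₀(0.15361) ≈ -16.27 dB

-16.3 dB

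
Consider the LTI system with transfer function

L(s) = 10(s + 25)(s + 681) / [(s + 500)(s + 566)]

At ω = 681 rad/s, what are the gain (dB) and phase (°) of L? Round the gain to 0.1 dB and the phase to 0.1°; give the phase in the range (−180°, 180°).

18.9 dB, 28.9°

At s = jω = j681:
zero (s+25): 25 + j681 → |·| = √(25²+681²) = √464386 ≈ 681.46, ∠ = arctan(681/25) ≈ 87.90°
zero (s+681): 681 + j681 → |·| = √(681²+681²) = √927522 ≈ 963.08, ∠ = arctan(681/681) ≈ 45.00°
pole (s+500): 500 + j681 → |·| = √(500²+681²) = √713761 ≈ 844.84, ∠ = arctan(681/500) ≈ 53.71°
pole (s+566): 566 + j681 → |·| = √(566²+681²) = √784117 ≈ 885.5, ∠ = arctan(681/566) ≈ 50.27°
|L| = 10 · 6.563e+05 / 7.4811e+05 ≈ 8.7728
Gain = 20 log₁₀(8.7728) ≈ 18.86 dB
∠L = 132.90° − 103.98° = 28.92°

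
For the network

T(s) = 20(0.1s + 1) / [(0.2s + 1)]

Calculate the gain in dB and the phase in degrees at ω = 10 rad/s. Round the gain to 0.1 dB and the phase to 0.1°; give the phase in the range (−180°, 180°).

22.0 dB, -18.4°

At ω = 10 rad/s:
zero (1 + j10·0.1) = 1 + j1 → |·| ≈ 1.4142, ∠ ≈ 45.00°
pole (1 + j10·0.2) = 1 + j2 → |·| ≈ 2.2361, ∠ ≈ 63.43°
|T| = 20 · 1.4142 / (2.2361) ≈ 12.649
Gain = 20 log₁₀(12.649) ≈ 22.04 dB
∠T = (45.00°) − (63.43°) = -18.43°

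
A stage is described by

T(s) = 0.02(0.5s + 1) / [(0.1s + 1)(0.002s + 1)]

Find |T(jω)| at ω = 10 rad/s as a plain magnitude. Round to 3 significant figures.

At ω = 10 rad/s:
zero (1 + j10·0.5) = 1 + j5 → |·| ≈ 5.099, ∠ ≈ 78.69°
pole (1 + j10·0.1) = 1 + j1 → |·| ≈ 1.4142, ∠ ≈ 45.00°
pole (1 + j10·0.002) = 1 + j0.02 → |·| ≈ 1.0002, ∠ ≈ 1.15°
|T| = 0.02 · 5.099 / (1.4142 · 1.0002) ≈ 0.072097

0.0721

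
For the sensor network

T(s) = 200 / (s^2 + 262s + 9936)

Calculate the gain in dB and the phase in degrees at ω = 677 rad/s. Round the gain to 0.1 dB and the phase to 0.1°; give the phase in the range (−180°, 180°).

Substitute s = j677:
Numerator: 200 = 200 + j0
Denominator: (j677)^2 + 262(j677) + 9936 = -448393 + j177374
|N| = √(200² + 0²) ≈ 200, ∠N ≈ 0.00°
|D| = √(448393² + 177374²) ≈ 4.822e+05, ∠D ≈ 158.42°
|T| = 200 / 4.822e+05 ≈ 0.00041477
Gain = 20 log₁₀(0.00041477) ≈ -67.64 dB
∠T = 0.00° − 158.42° = -158.42°

-67.6 dB, -158.4°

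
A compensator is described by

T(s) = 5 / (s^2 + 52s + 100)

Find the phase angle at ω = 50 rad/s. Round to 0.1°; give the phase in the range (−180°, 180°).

Substitute s = j50:
Numerator: 5 = 5 + j0
Denominator: (j50)^2 + 52(j50) + 100 = -2400 + j2600
|N| = √(5² + 0²) ≈ 5, ∠N ≈ 0.00°
|D| = √(2400² + 2600²) ≈ 3538.4, ∠D ≈ 132.71°
∠T = 0.00° − 132.71° = -132.71°

-132.7°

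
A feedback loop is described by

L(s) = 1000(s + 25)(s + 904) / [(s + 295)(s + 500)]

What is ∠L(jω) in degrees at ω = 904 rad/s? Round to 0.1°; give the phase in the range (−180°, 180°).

At s = jω = j904:
zero (s+25): 25 + j904 → |·| = √(25²+904²) = √817841 ≈ 904.35, ∠ = arctan(904/25) ≈ 88.42°
zero (s+904): 904 + j904 → |·| = √(904²+904²) = √1634432 ≈ 1278.4, ∠ = arctan(904/904) ≈ 45.00°
pole (s+295): 295 + j904 → |·| = √(295²+904²) = √904241 ≈ 950.92, ∠ = arctan(904/295) ≈ 71.93°
pole (s+500): 500 + j904 → |·| = √(500²+904²) = √1067216 ≈ 1033.1, ∠ = arctan(904/500) ≈ 61.05°
∠L = 133.42° − 132.98° = 0.44°

0.4°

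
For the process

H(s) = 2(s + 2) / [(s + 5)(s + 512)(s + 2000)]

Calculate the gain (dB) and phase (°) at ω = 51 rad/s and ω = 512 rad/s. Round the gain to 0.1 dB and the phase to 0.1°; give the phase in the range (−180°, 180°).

At s = jω = j51:
zero (s+2): 2 + j51 → |·| = √(2²+51²) = √2605 ≈ 51.039, ∠ = arctan(51/2) ≈ 87.75°
pole (s+5): 5 + j51 → |·| = √(5²+51²) = √2626 ≈ 51.245, ∠ = arctan(51/5) ≈ 84.40°
pole (s+512): 512 + j51 → |·| = √(512²+51²) = √264745 ≈ 514.53, ∠ = arctan(51/512) ≈ 5.69°
pole (s+2000): 2000 + j51 → |·| = √(2000²+51²) = √4002601 ≈ 2000.7, ∠ = arctan(51/2000) ≈ 1.46°
|H| = 2 · 51.039 / 5.2753e+07 ≈ 1.935e-06
Gain = 20 log₁₀(1.935e-06) ≈ -114.27 dB
∠H = 87.75° − 91.55° = -3.80°

At s = jω = j512:
zero (s+2): 2 + j512 → |·| = √(2²+512²) = √262148 ≈ 512, ∠ = arctan(512/2) ≈ 89.78°
pole (s+5): 5 + j512 → |·| = √(5²+512²) = √262169 ≈ 512.02, ∠ = arctan(512/5) ≈ 89.44°
pole (s+512): 512 + j512 → |·| = √(512²+512²) = √524288 ≈ 724.08, ∠ = arctan(512/512) ≈ 45.00°
pole (s+2000): 2000 + j512 → |·| = √(2000²+512²) = √4262144 ≈ 2064.5, ∠ = arctan(512/2000) ≈ 14.36°
|H| = 2 · 512 / 7.654e+08 ≈ 1.3379e-06
Gain = 20 log₁₀(1.3379e-06) ≈ -117.47 dB
∠H = 89.78° − 148.80° = -59.02°

ω = 51: -114.3 dB, -3.8°; ω = 512: -117.5 dB, -59.0°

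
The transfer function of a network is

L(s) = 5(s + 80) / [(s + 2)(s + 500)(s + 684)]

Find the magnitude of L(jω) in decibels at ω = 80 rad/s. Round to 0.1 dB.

-93.9 dB

At s = jω = j80:
zero (s+80): 80 + j80 → |·| = √(80²+80²) = √12800 ≈ 113.14, ∠ = arctan(80/80) ≈ 45.00°
pole (s+2): 2 + j80 → |·| = √(2²+80²) = √6404 ≈ 80.025, ∠ = arctan(80/2) ≈ 88.57°
pole (s+500): 500 + j80 → |·| = √(500²+80²) = √256400 ≈ 506.36, ∠ = arctan(80/500) ≈ 9.09°
pole (s+684): 684 + j80 → |·| = √(684²+80²) = √474256 ≈ 688.66, ∠ = arctan(80/684) ≈ 6.67°
|L| = 5 · 113.14 / 2.7906e+07 ≈ 2.0272e-05
Gain = 20 log₁₀(2.0272e-05) ≈ -93.86 dB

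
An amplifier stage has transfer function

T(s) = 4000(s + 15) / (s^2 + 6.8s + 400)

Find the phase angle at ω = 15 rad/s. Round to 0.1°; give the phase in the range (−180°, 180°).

At s = jω = j15:
zero (s+15): 15 + j15 → |·| = √(15²+15²) = √450 ≈ 21.213, ∠ = arctan(15/15) ≈ 45.00°
quadratic: (j15)² + 6.8·j15 + 400 = 175 + j102 → |·| ≈ 202.56, ∠ ≈ 30.24°
∠T = 45.00° − 30.24° = 14.76°

14.8°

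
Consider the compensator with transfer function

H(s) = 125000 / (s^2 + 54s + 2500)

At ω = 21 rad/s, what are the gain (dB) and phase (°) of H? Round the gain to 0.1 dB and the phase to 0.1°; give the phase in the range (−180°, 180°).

34.5 dB, -28.8°

At s = jω = j21:
quadratic: (j21)² + 54·j21 + 2500 = 2059 + j1134 → |·| ≈ 2350.6, ∠ ≈ 28.84°
|H| = 125000 / 2350.6 ≈ 53.178
Gain = 20 log₁₀(53.178) ≈ 34.51 dB
∠H = 0.00° − 28.84° = -28.84°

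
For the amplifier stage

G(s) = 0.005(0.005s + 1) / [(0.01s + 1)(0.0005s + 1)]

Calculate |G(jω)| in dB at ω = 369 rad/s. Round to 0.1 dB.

-51.4 dB

At ω = 369 rad/s:
zero (1 + j369·0.005) = 1 + j1.845 → |·| ≈ 2.0986, ∠ ≈ 61.54°
pole (1 + j369·0.01) = 1 + j3.69 → |·| ≈ 3.8231, ∠ ≈ 74.84°
pole (1 + j369·0.0005) = 1 + j0.1845 → |·| ≈ 1.0169, ∠ ≈ 10.45°
|G| = 0.005 · 2.0986 / (3.8231 · 1.0169) ≈ 0.002699
Gain = 20 log₁₀(0.002699) ≈ -51.38 dB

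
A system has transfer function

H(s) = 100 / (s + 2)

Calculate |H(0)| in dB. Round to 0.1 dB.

H(0) = 100 / 2 = 50
20 log₁₀(50) ≈ 33.98 dB

34.0 dB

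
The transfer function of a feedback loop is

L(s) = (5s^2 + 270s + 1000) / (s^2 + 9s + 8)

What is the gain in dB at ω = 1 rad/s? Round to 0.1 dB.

Substitute s = j1:
Numerator: 5(j1)^2 + 270(j1) + 1000 = 995 + j270
Denominator: (j1)^2 + 9(j1) + 8 = 7 + j9
|N| = √(995² + 270²) ≈ 1031, ∠N ≈ 15.18°
|D| = √(7² + 9²) ≈ 11.402, ∠D ≈ 52.13°
|L| = 1031 / 11.402 ≈ 90.423
Gain = 20 log₁₀(90.423) ≈ 39.13 dB

39.1 dB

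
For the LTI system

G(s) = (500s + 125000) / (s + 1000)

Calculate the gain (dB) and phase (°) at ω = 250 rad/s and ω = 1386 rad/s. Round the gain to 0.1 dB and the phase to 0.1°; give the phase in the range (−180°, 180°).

Substitute s = j250:
Numerator: 500(j250) + 125000 = 125000 + j125000
Denominator: (j250) + 1000 = 1000 + j250
|N| = √(125000² + 125000²) ≈ 1.7678e+05, ∠N ≈ 45.00°
|D| = √(1000² + 250²) ≈ 1030.8, ∠D ≈ 14.04°
|G| = 1.7678e+05 / 1030.8 ≈ 171.5
Gain = 20 log₁₀(171.5) ≈ 44.69 dB
∠G = 45.00° − 14.04° = 30.96°

Substitute s = j1386:
Numerator: 500(j1386) + 125000 = 125000 + j693000
Denominator: (j1386) + 1000 = 1000 + j1386
|N| = √(125000² + 693000²) ≈ 7.0418e+05, ∠N ≈ 79.78°
|D| = √(1000² + 1386²) ≈ 1709.1, ∠D ≈ 54.19°
|G| = 7.0418e+05 / 1709.1 ≈ 412.02
Gain = 20 log₁₀(412.02) ≈ 52.30 dB
∠G = 79.78° − 54.19° = 25.59°

ω = 250: 44.7 dB, 31.0°; ω = 1386: 52.3 dB, 25.6°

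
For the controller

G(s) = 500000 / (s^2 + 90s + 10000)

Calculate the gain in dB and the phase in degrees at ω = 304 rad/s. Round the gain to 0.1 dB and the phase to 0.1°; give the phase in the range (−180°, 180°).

At s = jω = j304:
quadratic: (j304)² + 90·j304 + 10000 = -82416 + j27360 → |·| ≈ 86839, ∠ ≈ 161.64°
|G| = 500000 / 86839 ≈ 5.7578
Gain = 20 log₁₀(5.7578) ≈ 15.21 dB
∠G = 0.00° − 161.64° = -161.64°

15.2 dB, -161.6°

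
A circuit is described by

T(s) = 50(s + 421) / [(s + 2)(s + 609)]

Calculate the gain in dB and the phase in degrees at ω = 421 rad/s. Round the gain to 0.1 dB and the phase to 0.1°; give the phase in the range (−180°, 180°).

-20.4 dB, -79.4°

At s = jω = j421:
zero (s+421): 421 + j421 → |·| = √(421²+421²) = √354482 ≈ 595.38, ∠ = arctan(421/421) ≈ 45.00°
pole (s+2): 2 + j421 → |·| = √(2²+421²) = √177245 ≈ 421, ∠ = arctan(421/2) ≈ 89.73°
pole (s+609): 609 + j421 → |·| = √(609²+421²) = √548122 ≈ 740.35, ∠ = arctan(421/609) ≈ 34.66°
|T| = 50 · 595.38 / 3.1169e+05 ≈ 0.095508
Gain = 20 log₁₀(0.095508) ≈ -20.40 dB
∠T = 45.00° − 124.39° = -79.39°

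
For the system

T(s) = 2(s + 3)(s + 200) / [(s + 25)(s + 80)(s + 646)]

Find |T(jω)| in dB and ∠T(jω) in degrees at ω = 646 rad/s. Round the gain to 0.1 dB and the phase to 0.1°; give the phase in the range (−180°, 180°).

At s = jω = j646:
zero (s+3): 3 + j646 → |·| = √(3²+646²) = √417325 ≈ 646.01, ∠ = arctan(646/3) ≈ 89.73°
zero (s+200): 200 + j646 → |·| = √(200²+646²) = √457316 ≈ 676.25, ∠ = arctan(646/200) ≈ 72.80°
pole (s+25): 25 + j646 → |·| = √(25²+646²) = √417941 ≈ 646.48, ∠ = arctan(646/25) ≈ 87.78°
pole (s+80): 80 + j646 → |·| = √(80²+646²) = √423716 ≈ 650.93, ∠ = arctan(646/80) ≈ 82.94°
pole (s+646): 646 + j646 → |·| = √(646²+646²) = √834632 ≈ 913.58, ∠ = arctan(646/646) ≈ 45.00°
|T| = 2 · 4.3686e+05 / 3.8445e+08 ≈ 0.0022726
Gain = 20 log₁₀(0.0022726) ≈ -52.87 dB
∠T = 162.53° − 215.72° = -53.19°

-52.9 dB, -53.2°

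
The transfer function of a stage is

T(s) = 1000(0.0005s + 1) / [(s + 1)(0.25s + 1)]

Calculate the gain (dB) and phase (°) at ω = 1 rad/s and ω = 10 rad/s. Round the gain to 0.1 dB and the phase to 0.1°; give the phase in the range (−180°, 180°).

At ω = 1 rad/s:
zero (1 + j1·0.0005) = 1 + j0.0005 → |·| ≈ 1, ∠ ≈ 0.03°
pole (1 + j1·1) = 1 + j1 → |·| ≈ 1.4142, ∠ ≈ 45.00°
pole (1 + j1·0.25) = 1 + j0.25 → |·| ≈ 1.0308, ∠ ≈ 14.04°
|T| = 1000 · 1 / (1.4142 · 1.0308) ≈ 685.99
Gain = 20 log₁₀(685.99) ≈ 56.73 dB
∠T = (0.03°) − (45.00° + 14.04°) = -59.01°

At ω = 10 rad/s:
zero (1 + j10·0.0005) = 1 + j0.005 → |·| ≈ 1, ∠ ≈ 0.29°
pole (1 + j10·1) = 1 + j10 → |·| ≈ 10.05, ∠ ≈ 84.29°
pole (1 + j10·0.25) = 1 + j2.5 → |·| ≈ 2.6926, ∠ ≈ 68.20°
|T| = 1000 · 1 / (10.05 · 2.6926) ≈ 36.954
Gain = 20 log₁₀(36.954) ≈ 31.35 dB
∠T = (0.29°) − (84.29° + 68.20°) = -152.20°

ω = 1: 56.7 dB, -59.0°; ω = 10: 31.4 dB, -152.2°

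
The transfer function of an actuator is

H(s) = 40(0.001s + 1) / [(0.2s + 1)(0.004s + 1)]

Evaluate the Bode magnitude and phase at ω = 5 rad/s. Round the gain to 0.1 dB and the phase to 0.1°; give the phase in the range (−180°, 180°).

29.0 dB, -45.9°

At ω = 5 rad/s:
zero (1 + j5·0.001) = 1 + j0.005 → |·| ≈ 1, ∠ ≈ 0.29°
pole (1 + j5·0.2) = 1 + j1 → |·| ≈ 1.4142, ∠ ≈ 45.00°
pole (1 + j5·0.004) = 1 + j0.02 → |·| ≈ 1.0002, ∠ ≈ 1.15°
|H| = 40 · 1 / (1.4142 · 1.0002) ≈ 28.279
Gain = 20 log₁₀(28.279) ≈ 29.03 dB
∠H = (0.29°) − (45.00° + 1.15°) = -45.86°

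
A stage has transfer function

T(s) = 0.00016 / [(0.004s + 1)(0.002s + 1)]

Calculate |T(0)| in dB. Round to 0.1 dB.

-75.9 dB

T(0) = 0.00016 · 1 / 1 = 0.00016
20 log₁₀(0.00016) ≈ -75.92 dB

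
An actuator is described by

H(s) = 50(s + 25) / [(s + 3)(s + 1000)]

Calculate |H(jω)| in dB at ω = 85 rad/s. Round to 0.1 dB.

At s = jω = j85:
zero (s+25): 25 + j85 → |·| = √(25²+85²) = √7850 ≈ 88.6, ∠ = arctan(85/25) ≈ 73.61°
pole (s+3): 3 + j85 → |·| = √(3²+85²) = √7234 ≈ 85.053, ∠ = arctan(85/3) ≈ 87.98°
pole (s+1000): 1000 + j85 → |·| = √(1000²+85²) = √1007225 ≈ 1003.6, ∠ = arctan(85/1000) ≈ 4.86°
|H| = 50 · 88.6 / 85359 ≈ 0.051898
Gain = 20 log₁₀(0.051898) ≈ -25.70 dB

-25.7 dB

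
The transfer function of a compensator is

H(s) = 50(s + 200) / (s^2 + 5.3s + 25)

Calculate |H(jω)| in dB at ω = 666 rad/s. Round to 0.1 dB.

At s = jω = j666:
zero (s+200): 200 + j666 → |·| = √(200²+666²) = √483556 ≈ 695.38, ∠ = arctan(666/200) ≈ 73.28°
quadratic: (j666)² + 5.3·j666 + 25 = -443531 + j3529.8 → |·| ≈ 4.4355e+05, ∠ ≈ 179.54°
|H| = 50 · 695.38 / 4.4355e+05 ≈ 0.078388
Gain = 20 log₁₀(0.078388) ≈ -22.12 dB

-22.1 dB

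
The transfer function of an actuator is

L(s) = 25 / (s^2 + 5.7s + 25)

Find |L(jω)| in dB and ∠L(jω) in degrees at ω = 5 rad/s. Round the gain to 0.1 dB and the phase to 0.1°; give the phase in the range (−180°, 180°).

At s = jω = j5:
quadratic: (j5)² + 5.7·j5 + 25 = 0 + j28.5 → |·| ≈ 28.5, ∠ ≈ 90.00°
|L| = 25 / 28.5 ≈ 0.87719
Gain = 20 log₁₀(0.87719) ≈ -1.14 dB
∠L = 0.00° − 90.00° = -90.00°

-1.1 dB, -90.0°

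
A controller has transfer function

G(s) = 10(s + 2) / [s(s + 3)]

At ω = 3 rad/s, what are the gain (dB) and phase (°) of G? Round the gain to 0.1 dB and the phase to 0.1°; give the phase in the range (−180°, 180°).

9.0 dB, -78.7°

At s = jω = j3:
zero (s+2): 2 + j3 → |·| = √(2²+3²) = √13 ≈ 3.6056, ∠ = arctan(3/2) ≈ 56.31°
pole (s+3): 3 + j3 → |·| = √(3²+3²) = √18 ≈ 4.2426, ∠ = arctan(3/3) ≈ 45.00°
pole at origin: |s| = 3, ∠ = 90.00° (in denominator)
|G| = 10 · 3.6056 / 12.728 ≈ 2.8328
Gain = 20 log₁₀(2.8328) ≈ 9.04 dB
∠G = 56.31° − 135.00° = -78.69°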